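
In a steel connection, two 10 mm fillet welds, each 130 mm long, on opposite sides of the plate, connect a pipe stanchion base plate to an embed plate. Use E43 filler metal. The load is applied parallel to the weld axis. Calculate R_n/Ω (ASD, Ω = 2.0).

E43XX → F_EXX = 430 MPa.
Effective throat t_e = 0.707 × 10 = 7.07 mm.
Total length L = 260 mm; A_we = 7.07 × 260 = 1838 mm².
F_nw = 0.6 F_EXX = 0.6 × 430 = 258 MPa.
R_n = 258 × 1838 × 10⁻³ = 474.3 kN; R_n/Ω = 474.3/2.0 = 237.1 kN.

R_n/Ω ≈ 237 kN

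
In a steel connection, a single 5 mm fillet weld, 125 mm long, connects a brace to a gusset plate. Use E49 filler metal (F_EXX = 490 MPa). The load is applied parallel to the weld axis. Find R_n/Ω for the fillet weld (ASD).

Effective throat t_e = 0.707 × 5 = 3.535 mm.
Total length L = 125 mm; A_we = 3.535 × 125 = 441.9 mm².
F_nw = 0.6 F_EXX = 0.6 × 490 = 294 MPa.
R_n = 294 × 441.9 × 10⁻³ = 129.9 kN; R_n/Ω = 129.9/2.0 = 64.96 kN.

R_n/Ω ≈ 65 kN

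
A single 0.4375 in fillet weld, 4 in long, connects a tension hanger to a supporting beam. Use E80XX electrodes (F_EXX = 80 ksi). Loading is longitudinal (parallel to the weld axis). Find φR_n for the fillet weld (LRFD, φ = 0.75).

Effective throat t_e = 0.707 × 0.4375 = 0.3093 in.
Total length L = 4 in; A_we = 0.3093 × 4 = 1.237 in².
F_nw = 0.6 F_EXX = 0.6 × 80 = 48 ksi.
φR_n = 0.75 × 48 × 1.237 = 44.54 kips.

φR_n ≈ 44.5 kips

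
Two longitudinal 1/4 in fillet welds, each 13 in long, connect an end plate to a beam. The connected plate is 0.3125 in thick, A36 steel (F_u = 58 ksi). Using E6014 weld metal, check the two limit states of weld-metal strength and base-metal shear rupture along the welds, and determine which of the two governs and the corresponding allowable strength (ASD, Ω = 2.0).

R_n/Ω ≈ 82.7 kips (weld metal governs)

E60XX → F_EXX = 60 ksi.
t_e = 0.707 × 0.25 = 0.1767 in; L = 26 in.
Weld metal: R_n/Ω = (1/2.0) × 0.6 × 60 × 0.1767 × 26 = 82.72 kips.
Base metal (shear rupture): R_n/Ω = (1/2.0) × 0.6 × 58 × 0.3125 × 26 = 141.4 kips.
Governing: weld metal.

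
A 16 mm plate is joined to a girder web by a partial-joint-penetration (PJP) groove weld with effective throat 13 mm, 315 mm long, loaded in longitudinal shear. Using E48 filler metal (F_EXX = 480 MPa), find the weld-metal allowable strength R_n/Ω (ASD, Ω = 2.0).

Effective throat (given) t_e = 13 mm.
A_we = 13 × 315 = 4095 mm².
F_nw = 0.6 F_EXX = 288 MPa.
R_n/Ω = (288 × 4095) / 2.0 × 10⁻³ = 589.7 kN.

R_n/Ω ≈ 590 kN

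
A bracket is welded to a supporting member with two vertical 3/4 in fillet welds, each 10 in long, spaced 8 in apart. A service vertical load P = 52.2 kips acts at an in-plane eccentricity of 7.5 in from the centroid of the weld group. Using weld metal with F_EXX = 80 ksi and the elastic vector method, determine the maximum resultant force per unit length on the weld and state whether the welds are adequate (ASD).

f_max ≈ 7.08 kip/in; adequate

Total weld length L_w = 20 in. Treat welds as unit-width lines.
Polar moment about centroid: J = 2[d³/12 + d(b/2)²] = 2[10³/12 + 10×4²] = 486.7 in³.
Direct shear f_v = P/L_w = 52.2 / 20 = 2.61 kip/in (vertical).
Torsion M = P·e = 52.2 × 7.5 = 391.5 kip·in.
Critical point at (x, y) = (4, 5) from centroid. f_tx = M·y/J = 4.022 kip/in; f_ty = M·x/J = 3.218 kip/in.
Resultant f_max = √[f_tx² + (f_v + f_ty)²] = √[4.022² + (2.61 + 3.218)²] = 7.081 kip/in.
Capacity per unit length: r_n/Ω = (1/2.0) × 0.6 × 80 × (0.707 × 0.75) = 12.73 kip/in.
7.081 ≤ 12.73 → adequate.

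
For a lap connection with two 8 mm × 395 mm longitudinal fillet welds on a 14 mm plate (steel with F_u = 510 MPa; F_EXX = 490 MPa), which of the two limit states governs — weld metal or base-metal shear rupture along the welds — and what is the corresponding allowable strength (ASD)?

t_e = 0.707 × 8 = 5.656 mm; L = 790 mm.
Weld metal: R_n/Ω = (1/2.0) × 0.6 × 490 × 5.656 × 790 × 10⁻³ = 656.8 kN.
Base metal (shear rupture): R_n/Ω = (1/2.0) × 0.6 × 510 × 14 × 790 × 10⁻³ = 1692 kN.
Governing: weld metal.

R_n/Ω ≈ 657 kN (weld metal governs)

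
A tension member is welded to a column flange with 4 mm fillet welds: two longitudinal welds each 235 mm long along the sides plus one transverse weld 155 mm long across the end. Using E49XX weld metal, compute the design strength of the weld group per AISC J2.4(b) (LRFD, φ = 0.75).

φR_n ≈ 394 kN

E49XX → F_EXX = 490 MPa.
t_e = 0.707 × 4 = 2.828 mm.
R_nwl = 0.6 × 490 × 2.828 × 470 × 10⁻³ = 390.8 kN (longitudinal, 2 welds).
R_nwt = 0.6 × 490 × 2.828 × 155 × 10⁻³ = 128.9 kN (transverse, base value).
(i) R_nwl + R_nwt = 519.6 kN; (ii) 0.85 R_nwl + 1.5 R_nwt = 525.5 kN.
R_n = max = 525.5 kN [governs: (ii)]; φR_n = 394.1 kN.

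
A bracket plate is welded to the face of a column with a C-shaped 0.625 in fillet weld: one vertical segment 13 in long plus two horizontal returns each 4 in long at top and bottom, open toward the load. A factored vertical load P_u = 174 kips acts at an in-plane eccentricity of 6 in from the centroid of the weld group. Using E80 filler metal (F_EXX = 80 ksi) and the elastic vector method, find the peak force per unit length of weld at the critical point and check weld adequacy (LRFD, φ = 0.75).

Total weld length L_w = 21 in. Treat welds as unit-width lines.
Centroid: x̄ = 2×4×2 / 21 = 0.7619 in from the vertical weld.
Polar moment about centroid: J = I_x + I_y = [13³/12 + 2×4×6.5²] + [13×0.7619² + 2(4³/12 + 4×1.238²)] = 551.6 in³.
Direct shear f_v = P/L_w = 174 / 21 = 8.286 kip/in (vertical).
Torsion M = P·e = 174 × 6 = 1044 kip·in.
Critical point at (x, y) = (3.238, 6.5) from centroid. f_tx = M·y/J = 12.3 kip/in; f_ty = M·x/J = 6.129 kip/in.
Resultant f_max = √[f_tx² + (f_v + f_ty)²] = √[12.3² + (8.286 + 6.129)²] = 18.95 kip/in.
Capacity per unit length: φr_n = 0.75 × 0.6 × 80 × (0.707 × 0.625) = 15.91 kip/in.
18.95 > 15.91 → NOT adequate.

f_max ≈ 19 kip/in; NOT adequate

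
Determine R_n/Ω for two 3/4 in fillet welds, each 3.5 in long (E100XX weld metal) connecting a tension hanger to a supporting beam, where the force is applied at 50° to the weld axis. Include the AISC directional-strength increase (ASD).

E100XX → F_EXX = 100 ksi.
t_e = 0.707 × 0.75 = 0.5302 in; A_we = 0.5302 × 7 = 3.712 in².
Directional factor: 1.0 + 0.5 sin^1.5(50°) = 1.335.
F_nw = 0.6 × 100 × 1.335 = 80.11 ksi.
R_n/Ω = (80.11 × 3.712) / 2.0 = 148.7 kips.

R_n/Ω ≈ 149 kips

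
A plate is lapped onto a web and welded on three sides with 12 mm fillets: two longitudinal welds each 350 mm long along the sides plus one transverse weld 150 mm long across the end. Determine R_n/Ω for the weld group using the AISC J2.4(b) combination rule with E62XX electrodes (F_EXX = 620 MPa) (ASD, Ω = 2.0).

t_e = 0.707 × 12 = 8.484 mm.
R_nwl = 0.6 × 620 × 8.484 × 700 × 10⁻³ = 2209 kN (longitudinal, 2 welds).
R_nwt = 0.6 × 620 × 8.484 × 150 × 10⁻³ = 473.4 kN (transverse, base value).
(i) R_nwl + R_nwt = 2683 kN; (ii) 0.85 R_nwl + 1.5 R_nwt = 2588 kN.
R_n = max = 2683 kN [governs: (i)]; R_n/Ω = 1341 kN.

R_n/Ω ≈ 1340 kN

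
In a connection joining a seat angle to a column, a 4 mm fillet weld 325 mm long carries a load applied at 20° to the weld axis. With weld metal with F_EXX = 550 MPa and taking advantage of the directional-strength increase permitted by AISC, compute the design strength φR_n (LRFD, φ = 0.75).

φR_n ≈ 250 kN

t_e = 0.707 × 4 = 2.828 mm; A_we = 2.828 × 325 = 919.1 mm².
Directional factor: 1.0 + 0.5 sin^1.5(20°) = 1.1.
F_nw = 0.6 × 550 × 1.1 = 363 MPa.
φR_n = 0.75 × 363 × 919.1 × 10⁻³ = 250.2 kN.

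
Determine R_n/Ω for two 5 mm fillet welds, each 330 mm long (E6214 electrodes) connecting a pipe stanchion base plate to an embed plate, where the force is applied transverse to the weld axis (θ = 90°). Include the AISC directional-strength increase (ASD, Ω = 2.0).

R_n/Ω ≈ 651 kN

E62XX → F_EXX = 620 MPa.
t_e = 0.707 × 5 = 3.535 mm; A_we = 3.535 × 660 = 2333 mm².
Directional factor: 1.0 + 0.5 sin^1.5(90°) = 1.5.
F_nw = 0.6 × 620 × 1.5 = 558 MPa.
R_n/Ω = (558 × 2333) / 2.0 × 10⁻³ = 650.9 kN.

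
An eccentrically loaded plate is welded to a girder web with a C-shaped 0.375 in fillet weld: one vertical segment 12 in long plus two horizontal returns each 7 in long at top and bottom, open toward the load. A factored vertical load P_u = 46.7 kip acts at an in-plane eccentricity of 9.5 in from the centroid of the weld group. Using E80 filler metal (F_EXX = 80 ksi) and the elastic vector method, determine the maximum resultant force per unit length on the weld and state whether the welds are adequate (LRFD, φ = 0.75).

f_max ≈ 5.79 kip/in; adequate

Total weld length L_w = 26 in. Treat welds as unit-width lines.
Centroid: x̄ = 2×7×3.5 / 26 = 1.885 in from the vertical weld.
Polar moment about centroid: J = I_x + I_y = [12³/12 + 2×7×6²] + [12×1.885² + 2(7³/12 + 7×1.615²)] = 784.3 in³.
Direct shear f_v = P/L_w = 46.7 / 26 = 1.796 kip/in (vertical).
Torsion M = P·e = 46.7 × 9.5 = 443.65 kip·in.
Critical point at (x, y) = (5.115, 6) from centroid. f_tx = M·y/J = 3.394 kip/in; f_ty = M·x/J = 2.894 kip/in.
Resultant f_max = √[f_tx² + (f_v + f_ty)²] = √[3.394² + (1.796 + 2.894)²] = 5.789 kip/in.
Capacity per unit length: φr_n = 0.75 × 0.6 × 80 × (0.707 × 0.375) = 9.544 kip/in.
5.789 ≤ 9.544 → adequate.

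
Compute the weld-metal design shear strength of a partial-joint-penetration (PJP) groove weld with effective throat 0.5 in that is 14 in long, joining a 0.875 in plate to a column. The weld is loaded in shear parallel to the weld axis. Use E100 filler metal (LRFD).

φR_n ≈ 315 kips

E100XX → F_EXX = 100 ksi.
Effective throat (given) t_e = 0.5 in.
A_we = 0.5 × 14 = 7 in².
F_nw = 0.6 F_EXX = 60 ksi.
φR_n = 0.75 × 60 × 7 = 315 kips.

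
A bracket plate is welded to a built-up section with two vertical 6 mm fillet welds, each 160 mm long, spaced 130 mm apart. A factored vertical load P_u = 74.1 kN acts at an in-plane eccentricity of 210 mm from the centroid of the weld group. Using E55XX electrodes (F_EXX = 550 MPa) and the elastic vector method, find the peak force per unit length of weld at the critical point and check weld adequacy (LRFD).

Total weld length L_w = 320 mm. Treat welds as unit-width lines.
Polar moment about centroid: J = 2[d³/12 + d(b/2)²] = 2[160³/12 + 160×65²] = 2035000 mm³.
Direct shear f_v = P/L_w = 74.1×10³ / 320 = 231.6 N/mm (vertical).
Torsion M = P·e = 74.1×10³ × 210 = 15561000 N·mm.
Critical point at (x, y) = (65, 80) from centroid. f_tx = M·y/J = 611.8 N/mm; f_ty = M·x/J = 497.1 N/mm.
Resultant f_max = √[f_tx² + (f_v + f_ty)²] = √[611.8² + (231.6 + 497.1)²] = 951.5 N/mm.
Capacity per unit length: φr_n = 0.75 × 0.6 × 550 × (0.707 × 6) = 1050 N/mm.
951.5 ≤ 1050 → adequate.

f_max ≈ 951 N/mm; adequate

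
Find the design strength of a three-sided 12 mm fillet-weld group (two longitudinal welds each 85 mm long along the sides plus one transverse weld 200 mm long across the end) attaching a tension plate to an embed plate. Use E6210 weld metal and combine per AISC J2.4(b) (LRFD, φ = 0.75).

E62XX → F_EXX = 620 MPa.
t_e = 0.707 × 12 = 8.484 mm.
R_nwl = 0.6 × 620 × 8.484 × 170 × 10⁻³ = 536.5 kN (longitudinal, 2 welds).
R_nwt = 0.6 × 620 × 8.484 × 200 × 10⁻³ = 631.2 kN (transverse, base value).
(i) R_nwl + R_nwt = 1168 kN; (ii) 0.85 R_nwl + 1.5 R_nwt = 1403 kN.
R_n = max = 1403 kN [governs: (ii)]; φR_n = 1052 kN.

φR_n ≈ 1050 kN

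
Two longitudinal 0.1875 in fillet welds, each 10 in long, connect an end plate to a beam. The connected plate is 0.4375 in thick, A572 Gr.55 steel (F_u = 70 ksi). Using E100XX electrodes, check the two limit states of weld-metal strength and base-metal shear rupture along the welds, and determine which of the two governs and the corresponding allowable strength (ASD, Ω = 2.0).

E100XX → F_EXX = 100 ksi.
t_e = 0.707 × 0.1875 = 0.1326 in; L = 20 in.
Weld metal: R_n/Ω = (1/2.0) × 0.6 × 100 × 0.1326 × 20 = 79.54 kips.
Base metal (shear rupture): R_n/Ω = (1/2.0) × 0.6 × 70 × 0.4375 × 20 = 183.8 kips.
Governing: weld metal.

R_n/Ω ≈ 79.5 kips (weld metal governs)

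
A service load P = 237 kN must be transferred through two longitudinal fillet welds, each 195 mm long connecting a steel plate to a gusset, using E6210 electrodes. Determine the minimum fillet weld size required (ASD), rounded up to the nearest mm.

E62XX → F_EXX = 620 MPa.
Total weld length L = 390 mm.
Required throat t_e = P × Ω / (0.6 F_EXX × L) = 237 × 2.0 / (0.6 × 620 × 390 × 10⁻³) = 3.267 mm.
Required leg w = t_e / 0.707 = 4.621 mm → use 5 mm.

w = 5 mm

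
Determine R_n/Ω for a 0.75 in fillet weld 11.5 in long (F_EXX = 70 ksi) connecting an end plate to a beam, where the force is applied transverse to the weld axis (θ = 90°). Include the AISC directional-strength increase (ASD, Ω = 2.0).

t_e = 0.707 × 0.75 = 0.5302 in; A_we = 0.5302 × 11.5 = 6.098 in².
Directional factor: 1.0 + 0.5 sin^1.5(90°) = 1.5.
F_nw = 0.6 × 70 × 1.5 = 63 ksi.
R_n/Ω = (63 × 6.098) / 2.0 = 192.1 kip.

R_n/Ω ≈ 192 kip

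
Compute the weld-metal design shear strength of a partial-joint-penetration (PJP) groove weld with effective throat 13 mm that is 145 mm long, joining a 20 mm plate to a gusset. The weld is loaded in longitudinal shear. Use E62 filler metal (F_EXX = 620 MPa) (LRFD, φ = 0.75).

Effective throat (given) t_e = 13 mm.
A_we = 13 × 145 = 1885 mm².
F_nw = 0.6 F_EXX = 372 MPa.
φR_n = 0.75 × 372 × 1885 × 10⁻³ = 525.9 kN.

φR_n ≈ 526 kN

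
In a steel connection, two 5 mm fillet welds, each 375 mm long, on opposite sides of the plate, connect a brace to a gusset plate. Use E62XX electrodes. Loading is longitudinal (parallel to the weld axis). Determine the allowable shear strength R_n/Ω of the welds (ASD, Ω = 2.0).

R_n/Ω ≈ 493 kN

E62XX → F_EXX = 620 MPa.
Effective throat t_e = 0.707 × 5 = 3.535 mm.
Total length L = 750 mm; A_we = 3.535 × 750 = 2651 mm².
F_nw = 0.6 F_EXX = 0.6 × 620 = 372 MPa.
R_n = 372 × 2651 × 10⁻³ = 986.3 kN; R_n/Ω = 986.3/2.0 = 493.1 kN.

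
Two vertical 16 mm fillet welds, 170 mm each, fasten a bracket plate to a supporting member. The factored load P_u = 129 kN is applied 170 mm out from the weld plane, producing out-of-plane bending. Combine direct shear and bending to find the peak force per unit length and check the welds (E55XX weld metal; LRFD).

f_max ≈ 2310 N/mm; adequate

E55XX → F_EXX = 550 MPa.
L_w = 2 × 170 = 340 mm; section modulus (unit throat) S = 2 × L²/6 = 9633 mm².
Direct shear f_v = P/L_w = 129×10³/340 = 379.4 N/mm.
Moment M = P × e = 129×10³ × 170 = 21930000 N·mm; bending f_b = M/S = 2276 N/mm.
f_max = √(f_v² + f_b²) = √(379.4² + 2276²) = 2308 N/mm.
φr_n = 0.75 × 0.6 × 550 × (0.707 × 16) = 2800 N/mm → adequate.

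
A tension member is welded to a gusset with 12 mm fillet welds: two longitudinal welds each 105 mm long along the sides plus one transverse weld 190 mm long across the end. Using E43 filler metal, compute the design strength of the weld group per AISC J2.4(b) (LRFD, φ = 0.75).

E43XX → F_EXX = 430 MPa.
t_e = 0.707 × 12 = 8.484 mm.
R_nwl = 0.6 × 430 × 8.484 × 210 × 10⁻³ = 459.7 kN (longitudinal, 2 welds).
R_nwt = 0.6 × 430 × 8.484 × 190 × 10⁻³ = 415.9 kN (transverse, base value).
(i) R_nwl + R_nwt = 875.5 kN; (ii) 0.85 R_nwl + 1.5 R_nwt = 1015 kN.
R_n = max = 1015 kN [governs: (ii)]; φR_n = 760.9 kN.

φR_n ≈ 761 kN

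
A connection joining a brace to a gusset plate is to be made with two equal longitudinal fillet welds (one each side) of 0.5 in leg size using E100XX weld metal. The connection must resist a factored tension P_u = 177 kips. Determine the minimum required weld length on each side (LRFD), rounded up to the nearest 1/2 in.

L = 6 in on each side

E100XX → F_EXX = 100 ksi.
Throat t_e = 0.707 × 0.5 = 0.3535 in.
φr_n = 0.75 × 0.6 × 100 × 0.3535 = 15.91 kips/in.
L_req = P_u / φr_n = 177 / 15.91 = 11.13 in total.
Per side: 11.13 / 2 = 5.563 in.
Round up → use L = 6 in on each side.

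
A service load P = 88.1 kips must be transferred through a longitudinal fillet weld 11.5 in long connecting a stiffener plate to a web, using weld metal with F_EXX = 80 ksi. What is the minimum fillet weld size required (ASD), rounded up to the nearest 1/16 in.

w = 1/2 in

Total weld length L = 11.5 in.
Required throat t_e = P × Ω / (0.6 F_EXX × L) = 88.1 × 2.0 / (0.6 × 80 × 11.5) = 0.3192 in.
Required leg w = t_e / 0.707 = 0.4515 in → use 1/2 in.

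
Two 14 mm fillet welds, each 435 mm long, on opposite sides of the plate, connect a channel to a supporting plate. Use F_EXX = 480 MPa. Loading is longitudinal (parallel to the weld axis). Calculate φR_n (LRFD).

φR_n ≈ 1860 kN

Effective throat t_e = 0.707 × 14 = 9.898 mm.
Total length L = 870 mm; A_we = 9.898 × 870 = 8611 mm².
F_nw = 0.6 F_EXX = 0.6 × 480 = 288 MPa.
φR_n = 0.75 × 288 × 8611 × 10⁻³ = 1860 kN.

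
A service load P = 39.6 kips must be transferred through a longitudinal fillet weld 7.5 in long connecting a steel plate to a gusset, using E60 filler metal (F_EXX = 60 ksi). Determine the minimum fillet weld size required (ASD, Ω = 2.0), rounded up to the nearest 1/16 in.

w = 7/16 in

Total weld length L = 7.5 in.
Required throat t_e = P × Ω / (0.6 F_EXX × L) = 39.6 × 2.0 / (0.6 × 60 × 7.5) = 0.2933 in.
Required leg w = t_e / 0.707 = 0.4149 in → use 7/16 in.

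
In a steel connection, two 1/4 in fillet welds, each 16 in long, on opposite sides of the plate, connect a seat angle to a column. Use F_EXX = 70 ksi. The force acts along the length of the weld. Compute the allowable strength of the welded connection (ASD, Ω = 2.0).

R_n/Ω ≈ 119 kip

Effective throat t_e = 0.707 × 0.25 = 0.1767 in.
Total length L = 32 in; A_we = 0.1767 × 32 = 5.656 in².
F_nw = 0.6 F_EXX = 0.6 × 70 = 42 ksi.
R_n = 42 × 5.656 = 237.6 kip; R_n/Ω = 237.6/2.0 = 118.8 kip.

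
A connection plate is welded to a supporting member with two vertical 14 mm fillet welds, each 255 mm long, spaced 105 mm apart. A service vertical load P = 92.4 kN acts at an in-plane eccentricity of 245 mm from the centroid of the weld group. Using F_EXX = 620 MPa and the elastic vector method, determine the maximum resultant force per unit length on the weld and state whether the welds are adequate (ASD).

Total weld length L_w = 510 mm. Treat welds as unit-width lines.
Polar moment about centroid: J = 2[d³/12 + d(b/2)²] = 2[255³/12 + 255×52.5²] = 4169000 mm³.
Direct shear f_v = P/L_w = 92.4×10³ / 510 = 181.2 N/mm (vertical).
Torsion M = P·e = 92.4×10³ × 245 = 22638000 N·mm.
Critical point at (x, y) = (52.5, 127.5) from centroid. f_tx = M·y/J = 692.3 N/mm; f_ty = M·x/J = 285.1 N/mm.
Resultant f_max = √[f_tx² + (f_v + f_ty)²] = √[692.3² + (181.2 + 285.1)²] = 834.7 N/mm.
Capacity per unit length: r_n/Ω = (1/2.0) × 0.6 × 620 × (0.707 × 14) = 1841 N/mm.
834.7 ≤ 1841 → adequate.

f_max ≈ 835 N/mm; adequate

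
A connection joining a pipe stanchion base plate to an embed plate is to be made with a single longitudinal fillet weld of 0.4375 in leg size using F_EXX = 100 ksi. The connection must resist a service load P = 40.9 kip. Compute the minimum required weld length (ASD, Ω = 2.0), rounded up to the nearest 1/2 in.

Throat t_e = 0.707 × 0.4375 = 0.3093 in.
r_n/Ω = (0.6 × 100 × 0.3093) / 2.0 = 9.279 kip/in.
L_req = P / (r_n/Ω) = 40.9 / 9.279 = 4.408 in total.
Round up → use L = 4.5 in.

L = 4.5 in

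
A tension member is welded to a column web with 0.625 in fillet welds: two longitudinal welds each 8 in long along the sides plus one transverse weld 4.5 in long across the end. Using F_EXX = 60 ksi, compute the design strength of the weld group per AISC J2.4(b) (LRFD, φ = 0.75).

t_e = 0.707 × 0.625 = 0.4419 in.
R_nwl = 0.6 × 60 × 0.4419 × 16 = 254.5 kip (longitudinal, 2 welds).
R_nwt = 0.6 × 60 × 0.4419 × 4.5 = 71.58 kip (transverse, base value).
(i) R_nwl + R_nwt = 326.1 kip; (ii) 0.85 R_nwl + 1.5 R_nwt = 323.7 kip.
R_n = max = 326.1 kip [governs: (i)]; φR_n = 244.6 kip.

φR_n ≈ 245 kip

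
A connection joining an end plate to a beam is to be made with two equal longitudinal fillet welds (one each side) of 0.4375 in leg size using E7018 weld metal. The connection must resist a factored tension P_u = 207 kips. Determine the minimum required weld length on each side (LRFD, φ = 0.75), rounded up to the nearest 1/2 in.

E70XX → F_EXX = 70 ksi.
Throat t_e = 0.707 × 0.4375 = 0.3093 in.
φr_n = 0.75 × 0.6 × 70 × 0.3093 = 9.743 kips/in.
L_req = P_u / φr_n = 207 / 9.743 = 21.25 in total.
Per side: 21.25 / 2 = 10.62 in.
Round up → use L = 11 in on each side.

L = 11 in on each side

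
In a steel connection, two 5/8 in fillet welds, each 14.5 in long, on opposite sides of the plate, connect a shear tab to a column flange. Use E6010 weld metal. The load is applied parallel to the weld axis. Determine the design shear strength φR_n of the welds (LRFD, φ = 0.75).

φR_n ≈ 346 kips

E60XX → F_EXX = 60 ksi.
Effective throat t_e = 0.707 × 0.625 = 0.4419 in.
Total length L = 29 in; A_we = 0.4419 × 29 = 12.81 in².
F_nw = 0.6 F_EXX = 0.6 × 60 = 36 ksi.
φR_n = 0.75 × 36 × 12.81 = 346 kips.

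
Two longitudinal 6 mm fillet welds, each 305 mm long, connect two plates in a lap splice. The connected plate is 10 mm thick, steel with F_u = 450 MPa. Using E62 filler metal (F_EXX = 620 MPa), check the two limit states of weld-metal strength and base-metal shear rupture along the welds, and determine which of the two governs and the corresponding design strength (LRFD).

φR_n ≈ 722 kN (weld metal governs)

t_e = 0.707 × 6 = 4.242 mm; L = 610 mm.
Weld metal: φR_n = 0.75 × 0.6 × 620 × 4.242 × 610 × 10⁻³ = 721.9 kN.
Base metal (shear rupture): φR_n = 0.75 × 0.6 × 450 × 10 × 610 × 10⁻³ = 1235 kN.
Governing: weld metal.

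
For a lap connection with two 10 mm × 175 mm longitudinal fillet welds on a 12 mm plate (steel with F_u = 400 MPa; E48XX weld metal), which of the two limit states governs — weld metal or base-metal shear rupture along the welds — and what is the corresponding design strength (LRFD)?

φR_n ≈ 534 kN (weld metal governs)

E48XX → F_EXX = 480 MPa.
t_e = 0.707 × 10 = 7.07 mm; L = 350 mm.
Weld metal: φR_n = 0.75 × 0.6 × 480 × 7.07 × 350 × 10⁻³ = 534.5 kN.
Base metal (shear rupture): φR_n = 0.75 × 0.6 × 400 × 12 × 350 × 10⁻³ = 756 kN.
Governing: weld metal.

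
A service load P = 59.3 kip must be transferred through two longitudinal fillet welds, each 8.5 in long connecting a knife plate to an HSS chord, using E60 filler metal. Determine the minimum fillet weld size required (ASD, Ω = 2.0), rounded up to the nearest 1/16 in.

E60XX → F_EXX = 60 ksi.
Total weld length L = 17 in.
Required throat t_e = P × Ω / (0.6 F_EXX × L) = 59.3 × 2.0 / (0.6 × 60 × 17) = 0.1938 in.
Required leg w = t_e / 0.707 = 0.2741 in → use 5/16 in.

w = 5/16 in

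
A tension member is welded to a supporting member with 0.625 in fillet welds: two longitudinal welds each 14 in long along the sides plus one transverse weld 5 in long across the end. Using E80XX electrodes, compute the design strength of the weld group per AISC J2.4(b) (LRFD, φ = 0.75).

φR_n ≈ 525 kips

E80XX → F_EXX = 80 ksi.
t_e = 0.707 × 0.625 = 0.4419 in.
R_nwl = 0.6 × 80 × 0.4419 × 28 = 593.9 kips (longitudinal, 2 welds).
R_nwt = 0.6 × 80 × 0.4419 × 5 = 106 kips (transverse, base value).
(i) R_nwl + R_nwt = 699.9 kips; (ii) 0.85 R_nwl + 1.5 R_nwt = 663.9 kips.
R_n = max = 699.9 kips [governs: (i)]; φR_n = 524.9 kips.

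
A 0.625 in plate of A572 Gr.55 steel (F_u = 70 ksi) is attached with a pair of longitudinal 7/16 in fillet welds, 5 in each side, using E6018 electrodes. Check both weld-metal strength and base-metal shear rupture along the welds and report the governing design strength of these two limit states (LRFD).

E60XX → F_EXX = 60 ksi.
t_e = 0.707 × 0.4375 = 0.3093 in; L = 10 in.
Weld metal: φR_n = 0.75 × 0.6 × 60 × 0.3093 × 10 = 83.51 kip.
Base metal (shear rupture): φR_n = 0.75 × 0.6 × 70 × 0.625 × 10 = 196.9 kip.
Governing: weld metal.

φR_n ≈ 83.5 kip (weld metal governs)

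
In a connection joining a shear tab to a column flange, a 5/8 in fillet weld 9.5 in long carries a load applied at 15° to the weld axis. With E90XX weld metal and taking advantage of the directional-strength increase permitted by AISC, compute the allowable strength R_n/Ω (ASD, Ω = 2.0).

E90XX → F_EXX = 90 ksi.
t_e = 0.707 × 0.625 = 0.4419 in; A_we = 0.4419 × 9.5 = 4.198 in².
Directional factor: 1.0 + 0.5 sin^1.5(15°) = 1.066.
F_nw = 0.6 × 90 × 1.066 = 57.56 ksi.
R_n/Ω = (57.56 × 4.198) / 2.0 = 120.8 kips.

R_n/Ω ≈ 121 kips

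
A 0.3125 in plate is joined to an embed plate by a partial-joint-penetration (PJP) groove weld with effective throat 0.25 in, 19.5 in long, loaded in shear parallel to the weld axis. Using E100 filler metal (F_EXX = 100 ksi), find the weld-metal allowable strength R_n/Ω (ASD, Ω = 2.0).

R_n/Ω ≈ 146 kip

Effective throat (given) t_e = 0.25 in.
A_we = 0.25 × 19.5 = 4.875 in².
F_nw = 0.6 F_EXX = 60 ksi.
R_n/Ω = (60 × 4.875) / 2.0 = 146.2 kip.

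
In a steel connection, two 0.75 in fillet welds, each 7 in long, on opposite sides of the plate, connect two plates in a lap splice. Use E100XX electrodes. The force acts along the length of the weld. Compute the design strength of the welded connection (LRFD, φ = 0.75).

E100XX → F_EXX = 100 ksi.
Effective throat t_e = 0.707 × 0.75 = 0.5302 in.
Total length L = 14 in; A_we = 0.5302 × 14 = 7.423 in².
F_nw = 0.6 F_EXX = 0.6 × 100 = 60 ksi.
φR_n = 0.75 × 60 × 7.423 = 334.1 kip.

φR_n ≈ 334 kip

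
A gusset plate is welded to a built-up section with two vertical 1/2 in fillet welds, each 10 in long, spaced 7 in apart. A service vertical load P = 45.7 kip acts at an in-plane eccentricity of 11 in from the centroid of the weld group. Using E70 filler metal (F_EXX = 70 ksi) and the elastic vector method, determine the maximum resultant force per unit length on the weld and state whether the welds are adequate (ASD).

Total weld length L_w = 20 in. Treat welds as unit-width lines.
Polar moment about centroid: J = 2[d³/12 + d(b/2)²] = 2[10³/12 + 10×3.5²] = 411.7 in³.
Direct shear f_v = P/L_w = 45.7 / 20 = 2.285 kip/in (vertical).
Torsion M = P·e = 45.7 × 11 = 502.7 kip·in.
Critical point at (x, y) = (3.5, 5) from centroid. f_tx = M·y/J = 6.106 kip/in; f_ty = M·x/J = 4.274 kip/in.
Resultant f_max = √[f_tx² + (f_v + f_ty)²] = √[6.106² + (2.285 + 4.274)²] = 8.961 kip/in.
Capacity per unit length: r_n/Ω = (1/2.0) × 0.6 × 70 × (0.707 × 0.5) = 7.423 kip/in.
8.961 > 7.423 → NOT adequate.

f_max ≈ 8.96 kip/in; NOT adequate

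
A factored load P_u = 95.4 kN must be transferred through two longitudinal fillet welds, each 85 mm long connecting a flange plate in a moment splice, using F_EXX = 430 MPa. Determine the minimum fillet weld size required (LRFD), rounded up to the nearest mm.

w = 5 mm

Total weld length L = 170 mm.
Required throat t_e = P_u / (φ × 0.6 F_EXX × L) = 95.4 / (0.75 × 0.6 × 430 × 170 × 10⁻³) = 2.9 mm.
Required leg w = t_e / 0.707 = 4.102 mm → use 5 mm.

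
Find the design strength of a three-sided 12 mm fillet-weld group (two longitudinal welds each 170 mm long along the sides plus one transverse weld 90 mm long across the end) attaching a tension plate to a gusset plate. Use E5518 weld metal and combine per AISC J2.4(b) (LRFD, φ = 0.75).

E55XX → F_EXX = 550 MPa.
t_e = 0.707 × 12 = 8.484 mm.
R_nwl = 0.6 × 550 × 8.484 × 340 × 10⁻³ = 951.9 kN (longitudinal, 2 welds).
R_nwt = 0.6 × 550 × 8.484 × 90 × 10⁻³ = 252 kN (transverse, base value).
(i) R_nwl + R_nwt = 1204 kN; (ii) 0.85 R_nwl + 1.5 R_nwt = 1187 kN.
R_n = max = 1204 kN [governs: (i)]; φR_n = 902.9 kN.

φR_n ≈ 903 kN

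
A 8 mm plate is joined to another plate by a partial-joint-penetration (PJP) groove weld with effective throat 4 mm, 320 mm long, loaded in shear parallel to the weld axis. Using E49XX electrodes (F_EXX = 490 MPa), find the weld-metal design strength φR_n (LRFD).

φR_n ≈ 282 kN

Effective throat (given) t_e = 4 mm.
A_we = 4 × 320 = 1280 mm².
F_nw = 0.6 F_EXX = 294 MPa.
φR_n = 0.75 × 294 × 1280 × 10⁻³ = 282.2 kN.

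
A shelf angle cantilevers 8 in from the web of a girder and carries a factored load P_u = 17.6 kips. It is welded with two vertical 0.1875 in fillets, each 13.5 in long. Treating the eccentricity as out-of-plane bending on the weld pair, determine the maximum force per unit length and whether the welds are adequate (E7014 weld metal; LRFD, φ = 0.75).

E70XX → F_EXX = 70 ksi.
L_w = 2 × 13.5 = 27 in; section modulus (unit throat) S = 2 × L²/6 = 60.75 in².
Direct shear f_v = P/L_w = 17.6/27 = 0.6519 kip/in.
Moment M = P × e = 17.6 × 8 = 140.8 kip·in; bending f_b = M/S = 2.318 kip/in.
f_max = √(f_v² + f_b²) = √(0.6519² + 2.318²) = 2.408 kip/in.
φr_n = 0.75 × 0.6 × 70 × (0.707 × 0.1875) = 4.176 kip/in → adequate.

f_max ≈ 2.41 kip/in; adequate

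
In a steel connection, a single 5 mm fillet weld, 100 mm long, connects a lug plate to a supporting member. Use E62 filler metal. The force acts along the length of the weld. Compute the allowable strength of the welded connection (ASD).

R_n/Ω ≈ 65.8 kN

E62XX → F_EXX = 620 MPa.
Effective throat t_e = 0.707 × 5 = 3.535 mm.
Total length L = 100 mm; A_we = 3.535 × 100 = 353.5 mm².
F_nw = 0.6 F_EXX = 0.6 × 620 = 372 MPa.
R_n = 372 × 353.5 × 10⁻³ = 131.5 kN; R_n/Ω = 131.5/2.0 = 65.75 kN.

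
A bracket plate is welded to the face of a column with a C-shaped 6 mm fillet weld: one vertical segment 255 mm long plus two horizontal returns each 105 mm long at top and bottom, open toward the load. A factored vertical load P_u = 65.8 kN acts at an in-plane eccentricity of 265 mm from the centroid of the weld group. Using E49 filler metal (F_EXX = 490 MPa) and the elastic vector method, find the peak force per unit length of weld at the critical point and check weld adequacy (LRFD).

f_max ≈ 585 N/mm; adequate

Total weld length L_w = 465 mm. Treat welds as unit-width lines.
Centroid: x̄ = 2×105×52.5 / 465 = 23.71 mm from the vertical weld.
Polar moment about centroid: J = I_x + I_y = [255³/12 + 2×105×127.5²] + [255×23.71² + 2(105³/12 + 105×28.79²)] = 5306000 mm³.
Direct shear f_v = P/L_w = 65.8×10³ / 465 = 141.5 N/mm (vertical).
Torsion M = P·e = 65.8×10³ × 265 = 17437000 N·mm.
Critical point at (x, y) = (81.29, 127.5) from centroid. f_tx = M·y/J = 419 N/mm; f_ty = M·x/J = 267.1 N/mm.
Resultant f_max = √[f_tx² + (f_v + f_ty)²] = √[419² + (141.5 + 267.1)²] = 585.3 N/mm.
Capacity per unit length: φr_n = 0.75 × 0.6 × 490 × (0.707 × 6) = 935.4 N/mm.
585.3 ≤ 935.4 → adequate.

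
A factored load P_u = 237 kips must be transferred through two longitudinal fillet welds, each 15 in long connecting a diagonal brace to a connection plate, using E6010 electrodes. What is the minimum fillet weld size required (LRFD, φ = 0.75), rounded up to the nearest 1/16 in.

w = 7/16 in

E60XX → F_EXX = 60 ksi.
Total weld length L = 30 in.
Required throat t_e = P_u / (φ × 0.6 F_EXX × L) = 237 / (0.75 × 0.6 × 60 × 30) = 0.2926 in.
Required leg w = t_e / 0.707 = 0.4139 in → use 7/16 in.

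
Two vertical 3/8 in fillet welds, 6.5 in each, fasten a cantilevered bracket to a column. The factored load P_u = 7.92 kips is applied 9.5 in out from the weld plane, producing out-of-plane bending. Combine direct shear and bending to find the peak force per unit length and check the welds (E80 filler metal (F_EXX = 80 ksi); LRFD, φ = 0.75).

f_max ≈ 5.38 kip/in; adequate

L_w = 2 × 6.5 = 13 in; section modulus (unit throat) S = 2 × L²/6 = 14.08 in².
Direct shear f_v = P/L_w = 7.92/13 = 0.6092 kip/in.
Moment M = P × e = 7.92 × 9.5 = 75.24 kip·in; bending f_b = M/S = 5.342 kip/in.
f_max = √(f_v² + f_b²) = √(0.6092² + 5.342²) = 5.377 kip/in.
φr_n = 0.75 × 0.6 × 80 × (0.707 × 0.375) = 9.544 kip/in → adequate.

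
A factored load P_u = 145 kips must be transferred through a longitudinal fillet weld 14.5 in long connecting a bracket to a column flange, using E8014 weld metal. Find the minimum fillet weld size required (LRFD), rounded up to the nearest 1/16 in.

E80XX → F_EXX = 80 ksi.
Total weld length L = 14.5 in.
Required throat t_e = P_u / (φ × 0.6 F_EXX × L) = 145 / (0.75 × 0.6 × 80 × 14.5) = 0.2778 in.
Required leg w = t_e / 0.707 = 0.3929 in → use 7/16 in.

w = 7/16 in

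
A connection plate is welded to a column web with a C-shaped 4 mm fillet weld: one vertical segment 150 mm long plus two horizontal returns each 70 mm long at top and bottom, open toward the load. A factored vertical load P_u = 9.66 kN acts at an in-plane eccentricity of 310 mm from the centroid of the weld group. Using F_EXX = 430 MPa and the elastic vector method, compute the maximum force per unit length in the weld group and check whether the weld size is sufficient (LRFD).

f_max ≈ 247 N/mm; adequate

Total weld length L_w = 290 mm. Treat welds as unit-width lines.
Centroid: x̄ = 2×70×35 / 290 = 16.9 mm from the vertical weld.
Polar moment about centroid: J = I_x + I_y = [150³/12 + 2×70×75²] + [150×16.9² + 2(70³/12 + 70×18.1²)] = 1215000 mm³.
Direct shear f_v = P/L_w = 9.66×10³ / 290 = 33.31 N/mm (vertical).
Torsion M = P·e = 9.66×10³ × 310 = 2994600 N·mm.
Critical point at (x, y) = (53.1, 75) from centroid. f_tx = M·y/J = 184.9 N/mm; f_ty = M·x/J = 130.9 N/mm.
Resultant f_max = √[f_tx² + (f_v + f_ty)²] = √[184.9² + (33.31 + 130.9)²] = 247.3 N/mm.
Capacity per unit length: φr_n = 0.75 × 0.6 × 430 × (0.707 × 4) = 547.2 N/mm.
247.3 ≤ 547.2 → adequate.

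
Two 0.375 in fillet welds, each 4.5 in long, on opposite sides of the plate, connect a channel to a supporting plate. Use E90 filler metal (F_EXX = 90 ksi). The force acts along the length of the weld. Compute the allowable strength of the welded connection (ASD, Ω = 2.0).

Effective throat t_e = 0.707 × 0.375 = 0.2651 in.
Total length L = 9 in; A_we = 0.2651 × 9 = 2.386 in².
F_nw = 0.6 F_EXX = 0.6 × 90 = 54 ksi.
R_n = 54 × 2.386 = 128.9 kip; R_n/Ω = 128.9/2.0 = 64.43 kip.

R_n/Ω ≈ 64.4 kip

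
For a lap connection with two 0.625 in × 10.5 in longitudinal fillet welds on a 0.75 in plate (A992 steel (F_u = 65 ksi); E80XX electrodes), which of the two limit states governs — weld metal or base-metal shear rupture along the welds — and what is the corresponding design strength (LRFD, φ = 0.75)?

E80XX → F_EXX = 80 ksi.
t_e = 0.707 × 0.625 = 0.4419 in; L = 21 in.
Weld metal: φR_n = 0.75 × 0.6 × 80 × 0.4419 × 21 = 334.1 kips.
Base metal (shear rupture): φR_n = 0.75 × 0.6 × 65 × 0.75 × 21 = 460.7 kips.
Governing: weld metal.

φR_n ≈ 334 kips (weld metal governs)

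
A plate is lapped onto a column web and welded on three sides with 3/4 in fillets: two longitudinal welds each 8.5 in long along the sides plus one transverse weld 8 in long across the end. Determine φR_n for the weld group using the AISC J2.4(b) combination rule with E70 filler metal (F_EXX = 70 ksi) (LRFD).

φR_n ≈ 442 kips

t_e = 0.707 × 0.75 = 0.5302 in.
R_nwl = 0.6 × 70 × 0.5302 × 17 = 378.6 kips (longitudinal, 2 welds).
R_nwt = 0.6 × 70 × 0.5302 × 8 = 178.2 kips (transverse, base value).
(i) R_nwl + R_nwt = 556.8 kips; (ii) 0.85 R_nwl + 1.5 R_nwt = 589.1 kips.
R_n = max = 589.1 kips [governs: (ii)]; φR_n = 441.8 kips.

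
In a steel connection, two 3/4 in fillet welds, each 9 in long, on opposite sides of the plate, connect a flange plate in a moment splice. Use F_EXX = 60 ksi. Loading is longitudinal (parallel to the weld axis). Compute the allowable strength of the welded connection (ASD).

R_n/Ω ≈ 172 kip

Effective throat t_e = 0.707 × 0.75 = 0.5302 in.
Total length L = 18 in; A_we = 0.5302 × 18 = 9.544 in².
F_nw = 0.6 F_EXX = 0.6 × 60 = 36 ksi.
R_n = 36 × 9.544 = 343.6 kip; R_n/Ω = 343.6/2.0 = 171.8 kip.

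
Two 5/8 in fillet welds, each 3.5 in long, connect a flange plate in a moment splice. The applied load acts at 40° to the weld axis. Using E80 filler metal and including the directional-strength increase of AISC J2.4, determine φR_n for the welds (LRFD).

φR_n ≈ 140 kips

E80XX → F_EXX = 80 ksi.
t_e = 0.707 × 0.625 = 0.4419 in; A_we = 0.4419 × 7 = 3.093 in².
Directional factor: 1.0 + 0.5 sin^1.5(40°) = 1.258.
F_nw = 0.6 × 80 × 1.258 = 60.37 ksi.
φR_n = 0.75 × 60.37 × 3.093 = 140 kips.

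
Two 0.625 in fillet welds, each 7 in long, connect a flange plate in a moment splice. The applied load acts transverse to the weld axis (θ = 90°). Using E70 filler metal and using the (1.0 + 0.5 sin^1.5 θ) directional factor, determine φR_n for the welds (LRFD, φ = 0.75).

E70XX → F_EXX = 70 ksi.
t_e = 0.707 × 0.625 = 0.4419 in; A_we = 0.4419 × 14 = 6.186 in².
Directional factor: 1.0 + 0.5 sin^1.5(90°) = 1.5.
F_nw = 0.6 × 70 × 1.5 = 63 ksi.
φR_n = 0.75 × 63 × 6.186 = 292.3 kips.

φR_n ≈ 292 kips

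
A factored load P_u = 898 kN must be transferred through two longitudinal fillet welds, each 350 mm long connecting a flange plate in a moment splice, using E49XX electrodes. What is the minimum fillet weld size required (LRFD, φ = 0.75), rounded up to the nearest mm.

E49XX → F_EXX = 490 MPa.
Total weld length L = 700 mm.
Required throat t_e = P_u / (φ × 0.6 F_EXX × L) = 898 / (0.75 × 0.6 × 490 × 700 × 10⁻³) = 5.818 mm.
Required leg w = t_e / 0.707 = 8.229 mm → use 9 mm.

w = 9 mm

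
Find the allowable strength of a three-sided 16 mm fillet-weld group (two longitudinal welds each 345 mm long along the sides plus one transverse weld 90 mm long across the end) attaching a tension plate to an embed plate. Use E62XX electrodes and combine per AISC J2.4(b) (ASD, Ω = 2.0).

E62XX → F_EXX = 620 MPa.
t_e = 0.707 × 16 = 11.31 mm.
R_nwl = 0.6 × 620 × 11.31 × 690 × 10⁻³ = 2904 kN (longitudinal, 2 welds).
R_nwt = 0.6 × 620 × 11.31 × 90 × 10⁻³ = 378.7 kN (transverse, base value).
(i) R_nwl + R_nwt = 3282 kN; (ii) 0.85 R_nwl + 1.5 R_nwt = 3036 kN.
R_n = max = 3282 kN [governs: (i)]; R_n/Ω = 1641 kN.

R_n/Ω ≈ 1640 kN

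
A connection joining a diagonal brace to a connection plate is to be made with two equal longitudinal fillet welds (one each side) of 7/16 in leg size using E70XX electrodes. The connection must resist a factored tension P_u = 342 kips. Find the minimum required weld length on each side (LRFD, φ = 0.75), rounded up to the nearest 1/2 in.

E70XX → F_EXX = 70 ksi.
Throat t_e = 0.707 × 0.4375 = 0.3093 in.
φr_n = 0.75 × 0.6 × 70 × 0.3093 = 9.743 kips/in.
L_req = P_u / φr_n = 342 / 9.743 = 35.1 in total.
Per side: 35.1 / 2 = 17.55 in.
Round up → use L = 18 in on each side.

L = 18 in on each side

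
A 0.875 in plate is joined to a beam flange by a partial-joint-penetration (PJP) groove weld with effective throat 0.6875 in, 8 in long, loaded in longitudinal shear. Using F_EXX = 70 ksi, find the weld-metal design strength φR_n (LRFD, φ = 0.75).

Effective throat (given) t_e = 0.6875 in.
A_we = 0.6875 × 8 = 5.5 in².
F_nw = 0.6 F_EXX = 42 ksi.
φR_n = 0.75 × 42 × 5.5 = 173.2 kips.

φR_n ≈ 173 kips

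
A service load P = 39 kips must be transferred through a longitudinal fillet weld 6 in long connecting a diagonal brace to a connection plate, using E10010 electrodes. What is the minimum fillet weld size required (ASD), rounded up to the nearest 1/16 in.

E100XX → F_EXX = 100 ksi.
Total weld length L = 6 in.
Required throat t_e = P × Ω / (0.6 F_EXX × L) = 39 × 2.0 / (0.6 × 100 × 6) = 0.2167 in.
Required leg w = t_e / 0.707 = 0.3065 in → use 5/16 in.

w = 5/16 in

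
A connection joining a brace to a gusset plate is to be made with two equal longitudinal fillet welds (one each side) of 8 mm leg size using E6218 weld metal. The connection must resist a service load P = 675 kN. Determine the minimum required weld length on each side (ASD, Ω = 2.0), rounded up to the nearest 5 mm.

E62XX → F_EXX = 620 MPa.
Throat t_e = 0.707 × 8 = 5.656 mm.
r_n/Ω = (0.6 × 620 × 5.656) / 2.0 = 1052 N/mm = 1.052 kN/mm.
L_req = P / (r_n/Ω) = 675 / 1.052 = 641.6 mm total.
Per side: 641.6 / 2 = 320.8 mm.
Round up → use L = 325 mm on each side.

L = 325 mm on each side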